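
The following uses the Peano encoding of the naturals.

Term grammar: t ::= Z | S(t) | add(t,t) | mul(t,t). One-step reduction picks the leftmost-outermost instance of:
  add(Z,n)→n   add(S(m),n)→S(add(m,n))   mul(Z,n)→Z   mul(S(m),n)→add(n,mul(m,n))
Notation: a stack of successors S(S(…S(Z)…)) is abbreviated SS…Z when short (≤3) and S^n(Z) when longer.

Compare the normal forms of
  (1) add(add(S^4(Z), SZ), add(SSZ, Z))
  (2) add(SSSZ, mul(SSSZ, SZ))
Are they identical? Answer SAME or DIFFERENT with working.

Answer: DIFFERENT — A ⇓ S^7(Z), B ⇓ S^6(Z)

Derivation:
Term A:
  start: add(add(S^4(Z), SZ), add(SSZ, Z))
  →1  add(S(add(SSSZ, SZ)), add(SSZ, Z))
  →2  S(add(add(SSSZ, SZ), add(SSZ, Z)))
  →3  S(add(S(add(SSZ, SZ)), add(SSZ, Z)))
  →4  S(S(add(add(SSZ, SZ), add(SSZ, Z))))
  →5  S(S(add(S(add(SZ, SZ)), add(SSZ, Z))))
  →6  S(S(S(add(add(SZ, SZ), add(SSZ, Z)))))
  →7  S(S(S(add(S(add(Z, SZ)), add(SSZ, Z)))))
  →8  S(S(S(S(add(add(Z, SZ), add(SSZ, Z))))))
  →9  S(S(S(S(add(SZ, add(SSZ, Z))))))
  →10  S(S(S(S(S(add(Z, add(SSZ, Z)))))))
  →11  S(S(S(S(S(add(SSZ, Z))))))
  →12  S(S(S(S(S(S(add(SZ, Z)))))))
  →13  S(S(S(S(S(S(S(add(Z, Z))))))))
  →14  S^7(Z)

Term B:
  start: add(SSSZ, mul(SSSZ, SZ))
  →1  S(add(SSZ, mul(SSSZ, SZ)))
  →2  S(S(add(SZ, mul(SSSZ, SZ))))
  →3  S(S(S(add(Z, mul(SSSZ, SZ)))))
  →4  S(S(S(mul(SSSZ, SZ))))
  →5  S(S(S(add(SZ, mul(SSZ, SZ)))))
  →6  S(S(S(S(add(Z, mul(SSZ, SZ))))))
  →7  S(S(S(S(mul(SSZ, SZ)))))
  →8  S(S(S(S(add(SZ, mul(SZ, SZ))))))
  →9  S(S(S(S(S(add(Z, mul(SZ, SZ)))))))
  →10  S(S(S(S(S(mul(SZ, SZ))))))
  →11  S(S(S(S(S(add(SZ, mul(Z, SZ)))))))
  →12  S(S(S(S(S(S(add(Z, mul(Z, SZ))))))))
  →13  S(S(S(S(S(S(mul(Z, SZ)))))))
  →14  S^6(Z)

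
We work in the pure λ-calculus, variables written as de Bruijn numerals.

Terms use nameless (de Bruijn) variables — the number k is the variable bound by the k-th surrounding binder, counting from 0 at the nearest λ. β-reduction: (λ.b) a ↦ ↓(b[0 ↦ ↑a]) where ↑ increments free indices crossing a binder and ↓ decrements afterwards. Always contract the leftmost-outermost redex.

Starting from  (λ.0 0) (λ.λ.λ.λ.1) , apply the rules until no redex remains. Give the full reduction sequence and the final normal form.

  start: (λ.0 0) (λ.λ.λ.λ.1)
  step 1: (λ.λ.λ.λ.1) (λ.λ.λ.λ.1)
  step 2: λ.λ.λ.1

Answer: normal form = λ.λ.λ.1  (in 2 steps)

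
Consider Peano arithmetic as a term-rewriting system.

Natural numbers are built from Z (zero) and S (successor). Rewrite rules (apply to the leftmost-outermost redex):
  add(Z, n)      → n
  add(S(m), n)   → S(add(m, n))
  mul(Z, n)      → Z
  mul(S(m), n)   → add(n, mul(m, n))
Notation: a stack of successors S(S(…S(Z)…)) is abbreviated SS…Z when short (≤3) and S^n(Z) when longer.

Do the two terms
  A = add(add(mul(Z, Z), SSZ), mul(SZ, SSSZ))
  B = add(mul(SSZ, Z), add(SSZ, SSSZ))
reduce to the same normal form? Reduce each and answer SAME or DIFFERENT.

Answer: SAME — A ⇓ S^5(Z), B ⇓ S^5(Z)

Reduction:
Term A:
  start: add(add(mul(Z, Z), SSZ), mul(SZ, SSSZ))
  [1] add(add(Z, SSZ), mul(SZ, SSSZ))
  [2] add(SSZ, mul(SZ, SSSZ))
  [3] S(add(SZ, mul(SZ, SSSZ)))
  [4] S(S(add(Z, mul(SZ, SSSZ))))
  [5] S(S(mul(SZ, SSSZ)))
  [6] S(S(add(SSSZ, mul(Z, SSSZ))))
  [7] S(S(S(add(SSZ, mul(Z, SSSZ)))))
  [8] S(S(S(S(add(SZ, mul(Z, SSSZ))))))
  [9] S(S(S(S(S(add(Z, mul(Z, SSSZ)))))))
  [10] S(S(S(S(S(mul(Z, SSSZ))))))
  [11] S^5(Z)

Term B:
  start: add(mul(SSZ, Z), add(SSZ, SSSZ))
  [1] add(add(Z, mul(SZ, Z)), add(SSZ, SSSZ))
  [2] add(mul(SZ, Z), add(SSZ, SSSZ))
  [3] add(add(Z, mul(Z, Z)), add(SSZ, SSSZ))
  [4] add(mul(Z, Z), add(SSZ, SSSZ))
  [5] add(Z, add(SSZ, SSSZ))
  [6] add(SSZ, SSSZ)
  [7] S(add(SZ, SSSZ))
  [8] S(S(add(Z, SSSZ)))
  [9] S^5(Z)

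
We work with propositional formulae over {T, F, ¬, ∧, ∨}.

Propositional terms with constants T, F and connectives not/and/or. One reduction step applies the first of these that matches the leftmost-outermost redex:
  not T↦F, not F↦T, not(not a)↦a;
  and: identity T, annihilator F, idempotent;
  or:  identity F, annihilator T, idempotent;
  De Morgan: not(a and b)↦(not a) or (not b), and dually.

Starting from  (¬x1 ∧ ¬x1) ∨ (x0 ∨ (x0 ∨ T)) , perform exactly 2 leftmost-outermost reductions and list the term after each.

  start: (¬x1 ∧ ¬x1) ∨ (x0 ∨ (x0 ∨ T))
  →1  ¬x1 ∨ (x0 ∨ (x0 ∨ T))
  →2  ¬x1 ∨ (x0 ∨ T)

Answer: after 2 steps: ¬x1 ∨ (x0 ∨ T)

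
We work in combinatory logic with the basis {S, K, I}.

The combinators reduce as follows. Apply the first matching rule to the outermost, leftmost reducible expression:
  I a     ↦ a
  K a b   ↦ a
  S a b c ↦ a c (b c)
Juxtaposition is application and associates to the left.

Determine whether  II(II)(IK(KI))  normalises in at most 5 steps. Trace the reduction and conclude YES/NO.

  start: II(II)(IK(KI))
  [1] I(II)(IK(KI))
  [2] II(IK(KI))
  [3] I(IK(KI))
  [4] IK(KI)
  [5] K(KI)

Answer: YES — reaches normal form K(KI) in 5 ≤ 5 steps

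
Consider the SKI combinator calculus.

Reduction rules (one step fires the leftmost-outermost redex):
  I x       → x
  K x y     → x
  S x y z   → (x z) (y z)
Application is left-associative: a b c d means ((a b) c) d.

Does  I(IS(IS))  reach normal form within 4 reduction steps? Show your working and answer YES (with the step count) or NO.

Answer: YES — reaches normal form SS in 3 ≤ 4 steps

Working:
  start: I(IS(IS))
  →1  IS(IS)
  →2  S(IS)
  →3  SS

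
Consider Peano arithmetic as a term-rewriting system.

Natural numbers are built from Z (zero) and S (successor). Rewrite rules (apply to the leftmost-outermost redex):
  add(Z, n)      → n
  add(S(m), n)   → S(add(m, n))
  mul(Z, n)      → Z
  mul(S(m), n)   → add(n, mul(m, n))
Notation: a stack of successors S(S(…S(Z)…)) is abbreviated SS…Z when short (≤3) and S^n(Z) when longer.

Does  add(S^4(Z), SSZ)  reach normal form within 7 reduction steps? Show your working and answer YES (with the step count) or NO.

  start: add(S^4(Z), SSZ)
  [1] S(add(SSSZ, SSZ))
  [2] S(S(add(SSZ, SSZ)))
  [3] S(S(S(add(SZ, SSZ))))
  [4] S(S(S(S(add(Z, SSZ)))))
  [5] S^6(Z)

Answer: YES — reaches normal form S^6(Z) in 5 ≤ 7 steps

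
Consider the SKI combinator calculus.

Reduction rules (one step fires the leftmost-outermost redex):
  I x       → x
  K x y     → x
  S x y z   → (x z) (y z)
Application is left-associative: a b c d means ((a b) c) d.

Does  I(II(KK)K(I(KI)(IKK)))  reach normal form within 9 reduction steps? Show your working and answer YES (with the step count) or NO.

  start: I(II(KK)K(I(KI)(IKK)))
  →1  II(KK)K(I(KI)(IKK))
  →2  I(KK)K(I(KI)(IKK))
  →3  KKK(I(KI)(IKK))
  →4  K(I(KI)(IKK))
  →5  K(KI(IKK))
  →6  KI

Answer: YES — reaches normal form KI in 6 ≤ 9 steps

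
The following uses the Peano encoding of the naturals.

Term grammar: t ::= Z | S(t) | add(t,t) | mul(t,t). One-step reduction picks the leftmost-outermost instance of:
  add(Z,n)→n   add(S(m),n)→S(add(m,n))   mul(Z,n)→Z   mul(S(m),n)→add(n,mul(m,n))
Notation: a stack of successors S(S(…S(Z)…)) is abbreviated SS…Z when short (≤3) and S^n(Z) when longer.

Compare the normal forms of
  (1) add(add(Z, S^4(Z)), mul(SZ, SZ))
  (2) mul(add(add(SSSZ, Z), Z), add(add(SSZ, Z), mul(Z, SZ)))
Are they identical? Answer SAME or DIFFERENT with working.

Term A:
  start: add(add(Z, S^4(Z)), mul(SZ, SZ))
  step 1: add(S^4(Z), mul(SZ, SZ))
  step 2: S(add(SSSZ, mul(SZ, SZ)))
  step 3: S(S(add(SSZ, mul(SZ, SZ))))
  step 4: S(S(S(add(SZ, mul(SZ, SZ)))))
  step 5: S(S(S(S(add(Z, mul(SZ, SZ))))))
  step 6: S(S(S(S(mul(SZ, SZ)))))
  step 7: S(S(S(S(add(SZ, mul(Z, SZ))))))
  step 8: S(S(S(S(S(add(Z, mul(Z, SZ)))))))
  step 9: S(S(S(S(S(mul(Z, SZ))))))
  step 10: S^5(Z)

Term B:
  start: mul(add(add(SSSZ, Z), Z), add(add(SSZ, Z), mul(Z, SZ)))
  step 1: mul(add(S(add(SSZ, Z)), Z), add(add(SSZ, Z), mul(Z, SZ)))
  step 2: mul(S(add(add(SSZ, Z), Z)), add(add(SSZ, Z), mul(Z, SZ)))
  step 3: add(add(add(SSZ, Z), mul(Z, SZ)), mul(add(add(SSZ, Z), Z), add(add(SSZ, Z), mul(Z, SZ))))
  step 4: add(add(S(add(SZ, Z)), mul(Z, SZ)), mul(add(add(SSZ, Z), Z), add(add(SSZ, Z), mul(Z, SZ))))
  step 5: add(S(add(add(SZ, Z), mul(Z, SZ))), mul(add(add(SSZ, Z), Z), add(add(SSZ, Z), mul(Z, SZ))))
  step 6: S(add(add(add(SZ, Z), mul(Z, SZ)), mul(add(add(SSZ, Z), Z), add(add(SSZ, Z), mul(Z, SZ)))))
  step 7: S(add(add(S(add(Z, Z)), mul(Z, SZ)), mul(add(add(SSZ, Z), Z), add(add(SSZ, Z), mul(Z, SZ)))))
  step 8: S(add(S(add(add(Z, Z), mul(Z, SZ))), mul(add(add(SSZ, Z), Z), add(add(SSZ, Z), mul(Z, SZ)))))
  step 9: S(S(add(add(add(Z, Z), mul(Z, SZ)), mul(add(add(SSZ, Z), Z), add(add(SSZ, Z), mul(Z, SZ))))))
  step 10: S(S(add(add(Z, mul(Z, SZ)), mul(add(add(SSZ, Z), Z), add(add(SSZ, Z), mul(Z, SZ))))))
  step 11: S(S(add(mul(Z, SZ), mul(add(add(SSZ, Z), Z), add(add(SSZ, Z), mul(Z, SZ))))))
  step 12: S(S(add(Z, mul(add(add(SSZ, Z), Z), add(add(SSZ, Z), mul(Z, SZ))))))
  step 13: S(S(mul(add(add(SSZ, Z), Z), add(add(SSZ, Z), mul(Z, SZ)))))
  step 14: S(S(mul(add(S(add(SZ, Z)), Z), add(add(SSZ, Z), mul(Z, SZ)))))
  step 15: S(S(mul(S(add(add(SZ, Z), Z)), add(add(SSZ, Z), mul(Z, SZ)))))
  step 16: S(S(add(add(add(SSZ, Z), mul(Z, SZ)), mul(add(add(SZ, Z), Z), add(add(SSZ, Z), mul(Z, SZ))))))
  step 17: S(S(add(add(S(add(SZ, Z)), mul(Z, SZ)), mul(add(add(SZ, Z), Z), add(add(SSZ, Z), mul(Z, SZ))))))
  step 18: S(S(add(S(add(add(SZ, Z), mul(Z, SZ))), mul(add(add(SZ, Z), Z), add(add(SSZ, Z), mul(Z, SZ))))))
  step 19: S(S(S(add(add(add(SZ, Z), mul(Z, SZ)), mul(add(add(SZ, Z), Z), add(add(SSZ, Z), mul(Z, SZ)))))))
  step 20: S(S(S(add(add(S(add(Z, Z)), mul(Z, SZ)), mul(add(add(SZ, Z), Z), add(add(SSZ, Z), mul(Z, SZ)))))))
  step 21: S(S(S(add(S(add(add(Z, Z), mul(Z, SZ))), mul(add(add(SZ, Z), Z), add(add(SSZ, Z), mul(Z, SZ)))))))
  step 22: S(S(S(S(add(add(add(Z, Z), mul(Z, SZ)), mul(add(add(SZ, Z), Z), add(add(SSZ, Z), mul(Z, SZ))))))))
  step 23: S(S(S(S(add(add(Z, mul(Z, SZ)), mul(add(add(SZ, Z), Z), add(add(SSZ, Z), mul(Z, SZ))))))))
  step 24: S(S(S(S(add(mul(Z, SZ), mul(add(add(SZ, Z), Z), add(add(SSZ, Z), mul(Z, SZ))))))))
  step 25: S(S(S(S(add(Z, mul(add(add(SZ, Z), Z), add(add(SSZ, Z), mul(Z, SZ))))))))
  step 26: S(S(S(S(mul(add(add(SZ, Z), Z), add(add(SSZ, Z), mul(Z, SZ)))))))
  step 27: S(S(S(S(mul(add(S(add(Z, Z)), Z), add(add(SSZ, Z), mul(Z, SZ)))))))
  step 28: S(S(S(S(mul(S(add(add(Z, Z), Z)), add(add(SSZ, Z), mul(Z, SZ)))))))
  step 29: S(S(S(S(add(add(add(SSZ, Z), mul(Z, SZ)), mul(add(add(Z, Z), Z), add(add(SSZ, Z), mul(Z, SZ))))))))
  step 30: S(S(S(S(add(add(S(add(SZ, Z)), mul(Z, SZ)), mul(add(add(Z, Z), Z), add(add(SSZ, Z), mul(Z, SZ))))))))
  step 31: S(S(S(S(add(S(add(add(SZ, Z), mul(Z, SZ))), mul(add(add(Z, Z), Z), add(add(SSZ, Z), mul(Z, SZ))))))))
  step 32: S(S(S(S(S(add(add(add(SZ, Z), mul(Z, SZ)), mul(add(add(Z, Z), Z), add(add(SSZ, Z), mul(Z, SZ)))))))))
  step 33: S(S(S(S(S(add(add(S(add(Z, Z)), mul(Z, SZ)), mul(add(add(Z, Z), Z), add(add(SSZ, Z), mul(Z, SZ)))))))))
  step 34: S(S(S(S(S(add(S(add(add(Z, Z), mul(Z, SZ))), mul(add(add(Z, Z), Z), add(add(SSZ, Z), mul(Z, SZ)))))))))
  step 35: S(S(S(S(S(S(add(add(add(Z, Z), mul(Z, SZ)), mul(add(add(Z, Z), Z), add(add(SSZ, Z), mul(Z, SZ))))))))))
  step 36: S(S(S(S(S(S(add(add(Z, mul(Z, SZ)), mul(add(add(Z, Z), Z), add(add(SSZ, Z), mul(Z, SZ))))))))))
  step 37: S(S(S(S(S(S(add(mul(Z, SZ), mul(add(add(Z, Z), Z), add(add(SSZ, Z), mul(Z, SZ))))))))))
  step 38: S(S(S(S(S(S(add(Z, mul(add(add(Z, Z), Z), add(add(SSZ, Z), mul(Z, SZ))))))))))
  step 39: S(S(S(S(S(S(mul(add(add(Z, Z), Z), add(add(SSZ, Z), mul(Z, SZ)))))))))
  step 40: S(S(S(S(S(S(mul(add(Z, Z), add(add(SSZ, Z), mul(Z, SZ)))))))))
  step 41: S(S(S(S(S(S(mul(Z, add(add(SSZ, Z), mul(Z, SZ)))))))))
  step 42: S^6(Z)

Answer: DIFFERENT — A ⇓ S^5(Z), B ⇓ S^6(Z)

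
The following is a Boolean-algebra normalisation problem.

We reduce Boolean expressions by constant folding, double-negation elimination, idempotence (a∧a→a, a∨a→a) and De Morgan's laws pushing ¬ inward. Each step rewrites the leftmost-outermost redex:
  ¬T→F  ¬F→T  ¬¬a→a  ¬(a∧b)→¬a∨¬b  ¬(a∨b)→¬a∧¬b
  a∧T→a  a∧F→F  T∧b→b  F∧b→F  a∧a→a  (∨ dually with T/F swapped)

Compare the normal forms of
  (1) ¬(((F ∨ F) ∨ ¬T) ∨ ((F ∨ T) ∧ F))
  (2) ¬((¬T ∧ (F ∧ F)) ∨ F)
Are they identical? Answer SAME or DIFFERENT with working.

Term A:
  start: ¬(((F ∨ F) ∨ ¬T) ∨ ((F ∨ T) ∧ F))
  [1] ¬((F ∨ F) ∨ ¬T) ∧ ¬((F ∨ T) ∧ F)
  [2] (¬(F ∨ F) ∧ ¬¬T) ∧ ¬((F ∨ T) ∧ F)
  [3] ((¬F ∧ ¬F) ∧ ¬¬T) ∧ ¬((F ∨ T) ∧ F)
  [4] (¬F ∧ ¬¬T) ∧ ¬((F ∨ T) ∧ F)
  [5] (T ∧ ¬¬T) ∧ ¬((F ∨ T) ∧ F)
  [6] ¬¬T ∧ ¬((F ∨ T) ∧ F)
  [7] T ∧ ¬((F ∨ T) ∧ F)
  [8] ¬((F ∨ T) ∧ F)
  [9] ¬(F ∨ T) ∨ ¬F
  [10] (¬F ∧ ¬T) ∨ ¬F
  [11] (T ∧ ¬T) ∨ ¬F
  [12] ¬T ∨ ¬F
  [13] F ∨ ¬F
  [14] ¬F
  [15] T

Term B:
  start: ¬((¬T ∧ (F ∧ F)) ∨ F)
  [1] ¬(¬T ∧ (F ∧ F)) ∧ ¬F
  [2] (¬¬T ∨ ¬(F ∧ F)) ∧ ¬F
  [3] (T ∨ ¬(F ∧ F)) ∧ ¬F
  [4] T ∧ ¬F
  [5] ¬F
  [6] T

Answer: SAME — A ⇓ T, B ⇓ T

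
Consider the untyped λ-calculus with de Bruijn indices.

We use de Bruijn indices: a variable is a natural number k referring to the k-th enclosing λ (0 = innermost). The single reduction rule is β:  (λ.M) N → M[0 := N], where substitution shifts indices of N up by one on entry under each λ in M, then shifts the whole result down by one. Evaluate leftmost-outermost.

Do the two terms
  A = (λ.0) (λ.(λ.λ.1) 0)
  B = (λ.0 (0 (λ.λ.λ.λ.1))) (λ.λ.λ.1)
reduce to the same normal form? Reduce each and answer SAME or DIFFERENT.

Term A:
  start: (λ.0) (λ.(λ.λ.1) 0)
  [1] λ.(λ.λ.1) 0
  [2] λ.λ.1

Term B:
  start: (λ.0 (0 (λ.λ.λ.λ.1))) (λ.λ.λ.1)
  [1] (λ.λ.λ.1) ((λ.λ.λ.1) (λ.λ.λ.λ.1))
  [2] λ.λ.1

Answer: SAME — A ⇓ λ.λ.1, B ⇓ λ.λ.1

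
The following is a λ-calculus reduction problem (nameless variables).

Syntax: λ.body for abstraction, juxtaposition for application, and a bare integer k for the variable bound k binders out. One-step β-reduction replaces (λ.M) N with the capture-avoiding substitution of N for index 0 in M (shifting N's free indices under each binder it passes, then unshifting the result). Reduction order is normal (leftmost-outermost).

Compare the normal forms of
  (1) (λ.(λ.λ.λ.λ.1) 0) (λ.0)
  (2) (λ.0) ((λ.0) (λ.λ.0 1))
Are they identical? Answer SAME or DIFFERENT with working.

Term A:
  start: (λ.(λ.λ.λ.λ.1) 0) (λ.0)
  [1] (λ.λ.λ.λ.1) (λ.0)
  [2] λ.λ.λ.1

Term B:
  start: (λ.0) ((λ.0) (λ.λ.0 1))
  [1] (λ.0) (λ.λ.0 1)
  [2] λ.λ.0 1

Answer: DIFFERENT — A ⇓ λ.λ.λ.1, B ⇓ λ.λ.0 1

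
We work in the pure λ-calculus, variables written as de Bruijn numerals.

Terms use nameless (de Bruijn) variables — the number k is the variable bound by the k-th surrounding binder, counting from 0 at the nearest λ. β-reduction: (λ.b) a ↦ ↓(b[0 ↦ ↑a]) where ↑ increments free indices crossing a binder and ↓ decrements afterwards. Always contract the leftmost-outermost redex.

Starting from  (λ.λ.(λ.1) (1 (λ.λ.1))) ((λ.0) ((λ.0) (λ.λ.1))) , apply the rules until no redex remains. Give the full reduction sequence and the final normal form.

Answer: normal form = λ.0  (in 2 steps)

Reduction:
  start: (λ.λ.(λ.1) (1 (λ.λ.1))) ((λ.0) ((λ.0) (λ.λ.1)))
  [1] λ.(λ.1) ((λ.0) ((λ.0) (λ.λ.1)) (λ.λ.1))
  [2] λ.0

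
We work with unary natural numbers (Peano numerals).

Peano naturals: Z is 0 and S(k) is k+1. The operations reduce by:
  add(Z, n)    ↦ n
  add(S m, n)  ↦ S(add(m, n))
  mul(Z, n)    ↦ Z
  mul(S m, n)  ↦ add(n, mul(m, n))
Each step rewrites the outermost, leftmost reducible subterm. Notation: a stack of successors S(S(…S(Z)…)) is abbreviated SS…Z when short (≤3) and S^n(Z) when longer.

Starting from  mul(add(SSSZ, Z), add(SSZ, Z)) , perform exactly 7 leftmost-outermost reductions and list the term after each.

  start: mul(add(SSSZ, Z), add(SSZ, Z))
  [1] mul(S(add(SSZ, Z)), add(SSZ, Z))
  [2] add(add(SSZ, Z), mul(add(SSZ, Z), add(SSZ, Z)))
  [3] add(S(add(SZ, Z)), mul(add(SSZ, Z), add(SSZ, Z)))
  [4] S(add(add(SZ, Z), mul(add(SSZ, Z), add(SSZ, Z))))
  [5] S(add(S(add(Z, Z)), mul(add(SSZ, Z), add(SSZ, Z))))
  [6] S(S(add(add(Z, Z), mul(add(SSZ, Z), add(SSZ, Z)))))
  [7] S(S(add(Z, mul(add(SSZ, Z), add(SSZ, Z)))))

Answer: after 7 steps: S(S(add(Z, mul(add(SSZ, Z), add(SSZ, Z)))))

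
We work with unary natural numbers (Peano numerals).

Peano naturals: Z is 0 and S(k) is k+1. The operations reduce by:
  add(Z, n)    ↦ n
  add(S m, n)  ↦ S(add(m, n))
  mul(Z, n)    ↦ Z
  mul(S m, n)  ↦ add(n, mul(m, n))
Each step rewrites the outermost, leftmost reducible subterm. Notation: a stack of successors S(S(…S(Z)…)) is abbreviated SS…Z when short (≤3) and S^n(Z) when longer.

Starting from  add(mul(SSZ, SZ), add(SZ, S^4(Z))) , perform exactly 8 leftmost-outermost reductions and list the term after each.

Answer: after 8 steps: S(S(add(mul(Z, SZ), add(SZ, S^4(Z)))))

Reduction:
  start: add(mul(SSZ, SZ), add(SZ, S^4(Z)))
  [1] add(add(SZ, mul(SZ, SZ)), add(SZ, S^4(Z)))
  [2] add(S(add(Z, mul(SZ, SZ))), add(SZ, S^4(Z)))
  [3] S(add(add(Z, mul(SZ, SZ)), add(SZ, S^4(Z))))
  [4] S(add(mul(SZ, SZ), add(SZ, S^4(Z))))
  [5] S(add(add(SZ, mul(Z, SZ)), add(SZ, S^4(Z))))
  [6] S(add(S(add(Z, mul(Z, SZ))), add(SZ, S^4(Z))))
  [7] S(S(add(add(Z, mul(Z, SZ)), add(SZ, S^4(Z)))))
  [8] S(S(add(mul(Z, SZ), add(SZ, S^4(Z)))))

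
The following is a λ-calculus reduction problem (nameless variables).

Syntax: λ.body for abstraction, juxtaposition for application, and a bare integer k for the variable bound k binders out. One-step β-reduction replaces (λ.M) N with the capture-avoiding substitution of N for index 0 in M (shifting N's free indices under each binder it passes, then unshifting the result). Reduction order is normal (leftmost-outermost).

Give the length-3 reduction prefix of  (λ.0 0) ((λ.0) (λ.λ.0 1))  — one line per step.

Answer: after 3 steps: λ.0 ((λ.0) (λ.λ.0 1))

Derivation:
  start: (λ.0 0) ((λ.0) (λ.λ.0 1))
  step 1: (λ.0) (λ.λ.0 1) ((λ.0) (λ.λ.0 1))
  step 2: (λ.λ.0 1) ((λ.0) (λ.λ.0 1))
  step 3: λ.0 ((λ.0) (λ.λ.0 1))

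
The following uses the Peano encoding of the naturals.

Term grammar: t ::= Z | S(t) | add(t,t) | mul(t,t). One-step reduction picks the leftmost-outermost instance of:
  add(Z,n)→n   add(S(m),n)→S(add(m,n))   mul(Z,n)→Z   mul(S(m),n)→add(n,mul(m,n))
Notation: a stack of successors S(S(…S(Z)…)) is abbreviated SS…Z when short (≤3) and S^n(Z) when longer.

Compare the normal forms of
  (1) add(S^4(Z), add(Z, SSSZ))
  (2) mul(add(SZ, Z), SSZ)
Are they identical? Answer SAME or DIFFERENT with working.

Answer: DIFFERENT — A ⇓ S^7(Z), B ⇓ SSZ

Working:
Term A:
  start: add(S^4(Z), add(Z, SSSZ))
  [1] S(add(SSSZ, add(Z, SSSZ)))
  [2] S(S(add(SSZ, add(Z, SSSZ))))
  [3] S(S(S(add(SZ, add(Z, SSSZ)))))
  [4] S(S(S(S(add(Z, add(Z, SSSZ))))))
  [5] S(S(S(S(add(Z, SSSZ)))))
  [6] S^7(Z)

Term B:
  start: mul(add(SZ, Z), SSZ)
  [1] mul(S(add(Z, Z)), SSZ)
  [2] add(SSZ, mul(add(Z, Z), SSZ))
  [3] S(add(SZ, mul(add(Z, Z), SSZ)))
  [4] S(S(add(Z, mul(add(Z, Z), SSZ))))
  [5] S(S(mul(add(Z, Z), SSZ)))
  [6] S(S(mul(Z, SSZ)))
  [7] SSZ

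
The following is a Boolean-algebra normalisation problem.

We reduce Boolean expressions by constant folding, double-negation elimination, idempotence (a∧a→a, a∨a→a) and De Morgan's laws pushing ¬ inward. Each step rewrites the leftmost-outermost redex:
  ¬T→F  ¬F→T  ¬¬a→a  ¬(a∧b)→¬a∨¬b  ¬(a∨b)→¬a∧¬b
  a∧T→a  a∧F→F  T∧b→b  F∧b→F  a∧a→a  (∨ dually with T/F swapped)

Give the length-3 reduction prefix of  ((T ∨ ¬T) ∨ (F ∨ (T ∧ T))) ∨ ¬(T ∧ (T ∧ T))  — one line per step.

Answer: after 3 steps: T

Derivation:
  start: ((T ∨ ¬T) ∨ (F ∨ (T ∧ T))) ∨ ¬(T ∧ (T ∧ T))
  step 1: (T ∨ (F ∨ (T ∧ T))) ∨ ¬(T ∧ (T ∧ T))
  step 2: T ∨ ¬(T ∧ (T ∧ T))
  step 3: T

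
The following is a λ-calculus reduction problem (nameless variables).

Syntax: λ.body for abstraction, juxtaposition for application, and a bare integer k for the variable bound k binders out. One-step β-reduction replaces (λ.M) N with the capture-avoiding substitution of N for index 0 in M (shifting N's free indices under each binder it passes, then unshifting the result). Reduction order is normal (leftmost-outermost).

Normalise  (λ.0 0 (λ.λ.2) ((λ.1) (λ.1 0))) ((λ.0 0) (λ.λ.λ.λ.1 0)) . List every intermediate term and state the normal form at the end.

  start: (λ.0 0 (λ.λ.2) ((λ.1) (λ.1 0))) ((λ.0 0) (λ.λ.λ.λ.1 0))
  →1  (λ.0 0) (λ.λ.λ.λ.1 0) ((λ.0 0) (λ.λ.λ.λ.1 0)) (λ.λ.(λ.0 0) (λ.λ.λ.λ.1 0)) ((λ.(λ.0 0) (λ.λ.λ.λ.1 0)) (λ.(λ.0 0) (λ.λ.λ.λ.1 0) 0))
  →2  (λ.λ.λ.λ.1 0) (λ.λ.λ.λ.1 0) ((λ.0 0) (λ.λ.λ.λ.1 0)) (λ.λ.(λ.0 0) (λ.λ.λ.λ.1 0)) ((λ.(λ.0 0) (λ.λ.λ.λ.1 0)) (λ.(λ.0 0) (λ.λ.λ.λ.1 0) 0))
  →3  (λ.λ.λ.1 0) ((λ.0 0) (λ.λ.λ.λ.1 0)) (λ.λ.(λ.0 0) (λ.λ.λ.λ.1 0)) ((λ.(λ.0 0) (λ.λ.λ.λ.1 0)) (λ.(λ.0 0) (λ.λ.λ.λ.1 0) 0))
  →4  (λ.λ.1 0) (λ.λ.(λ.0 0) (λ.λ.λ.λ.1 0)) ((λ.(λ.0 0) (λ.λ.λ.λ.1 0)) (λ.(λ.0 0) (λ.λ.λ.λ.1 0) 0))
  →5  (λ.(λ.λ.(λ.0 0) (λ.λ.λ.λ.1 0)) 0) ((λ.(λ.0 0) (λ.λ.λ.λ.1 0)) (λ.(λ.0 0) (λ.λ.λ.λ.1 0) 0))
  →6  (λ.λ.(λ.0 0) (λ.λ.λ.λ.1 0)) ((λ.(λ.0 0) (λ.λ.λ.λ.1 0)) (λ.(λ.0 0) (λ.λ.λ.λ.1 0) 0))
  →7  λ.(λ.0 0) (λ.λ.λ.λ.1 0)
  →8  λ.(λ.λ.λ.λ.1 0) (λ.λ.λ.λ.1 0)
  →9  λ.λ.λ.λ.1 0

Answer: normal form = λ.λ.λ.λ.1 0  (in 9 steps)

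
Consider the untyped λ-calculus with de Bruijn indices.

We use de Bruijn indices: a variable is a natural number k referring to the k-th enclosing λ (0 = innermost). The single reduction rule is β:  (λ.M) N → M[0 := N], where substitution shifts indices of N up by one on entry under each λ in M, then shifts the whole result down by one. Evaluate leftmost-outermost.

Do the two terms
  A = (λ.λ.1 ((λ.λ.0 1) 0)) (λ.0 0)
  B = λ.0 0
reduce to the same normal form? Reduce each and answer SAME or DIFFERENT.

Answer: SAME — A ⇓ λ.0 0, B ⇓ λ.0 0

Working:
Term A:
  start: (λ.λ.1 ((λ.λ.0 1) 0)) (λ.0 0)
  →1  λ.(λ.0 0) ((λ.λ.0 1) 0)
  →2  λ.(λ.λ.0 1) 0 ((λ.λ.0 1) 0)
  →3  λ.(λ.0 1) ((λ.λ.0 1) 0)
  →4  λ.(λ.λ.0 1) 0 0
  →5  λ.(λ.0 1) 0
  →6  λ.0 0

Term B:
  start: λ.0 0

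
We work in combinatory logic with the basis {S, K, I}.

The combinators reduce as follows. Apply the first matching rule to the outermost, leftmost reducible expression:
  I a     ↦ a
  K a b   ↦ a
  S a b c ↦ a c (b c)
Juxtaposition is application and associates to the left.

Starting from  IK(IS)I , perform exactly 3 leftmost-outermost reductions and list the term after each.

Answer: after 3 steps: S

Reduction:
  start: IK(IS)I
  step 1: K(IS)I
  step 2: IS
  step 3: S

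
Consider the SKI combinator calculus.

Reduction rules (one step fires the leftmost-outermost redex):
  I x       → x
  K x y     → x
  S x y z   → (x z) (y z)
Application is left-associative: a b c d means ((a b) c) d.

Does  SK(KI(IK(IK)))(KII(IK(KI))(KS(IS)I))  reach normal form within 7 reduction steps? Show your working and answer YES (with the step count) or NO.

  start: SK(KI(IK(IK)))(KII(IK(KI))(KS(IS)I))
  [1] K(KII(IK(KI))(KS(IS)I))(KI(IK(IK))(KII(IK(KI))(KS(IS)I)))
  [2] KII(IK(KI))(KS(IS)I)
  [3] I(IK(KI))(KS(IS)I)
  [4] IK(KI)(KS(IS)I)
  [5] K(KI)(KS(IS)I)
  [6] KI

Answer: YES — reaches normal form KI in 6 ≤ 7 steps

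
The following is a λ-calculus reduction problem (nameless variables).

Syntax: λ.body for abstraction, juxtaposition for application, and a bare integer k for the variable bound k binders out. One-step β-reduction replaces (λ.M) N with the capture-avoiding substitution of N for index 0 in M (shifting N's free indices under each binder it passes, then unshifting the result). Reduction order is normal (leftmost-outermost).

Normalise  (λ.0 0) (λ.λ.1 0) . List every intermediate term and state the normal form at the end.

  start: (λ.0 0) (λ.λ.1 0)
  →1  (λ.λ.1 0) (λ.λ.1 0)
  →2  λ.(λ.λ.1 0) 0
  →3  λ.λ.1 0

Answer: normal form = λ.λ.1 0  (in 3 steps)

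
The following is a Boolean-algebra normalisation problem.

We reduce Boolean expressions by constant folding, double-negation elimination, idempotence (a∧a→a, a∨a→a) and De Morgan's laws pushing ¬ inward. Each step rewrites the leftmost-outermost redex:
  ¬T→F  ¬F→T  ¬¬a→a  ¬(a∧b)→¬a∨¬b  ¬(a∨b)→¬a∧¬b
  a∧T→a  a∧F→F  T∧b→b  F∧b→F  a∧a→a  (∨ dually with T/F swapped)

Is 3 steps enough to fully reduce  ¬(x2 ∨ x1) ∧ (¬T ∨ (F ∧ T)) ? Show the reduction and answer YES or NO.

Answer: NO — after 3 steps the term is (¬x2 ∧ ¬x1) ∧ (F ∧ T), not yet normal

Working:
  start: ¬(x2 ∨ x1) ∧ (¬T ∨ (F ∧ T))
  [1] (¬x2 ∧ ¬x1) ∧ (¬T ∨ (F ∧ T))
  [2] (¬x2 ∧ ¬x1) ∧ (F ∨ (F ∧ T))
  [3] (¬x2 ∧ ¬x1) ∧ (F ∧ T)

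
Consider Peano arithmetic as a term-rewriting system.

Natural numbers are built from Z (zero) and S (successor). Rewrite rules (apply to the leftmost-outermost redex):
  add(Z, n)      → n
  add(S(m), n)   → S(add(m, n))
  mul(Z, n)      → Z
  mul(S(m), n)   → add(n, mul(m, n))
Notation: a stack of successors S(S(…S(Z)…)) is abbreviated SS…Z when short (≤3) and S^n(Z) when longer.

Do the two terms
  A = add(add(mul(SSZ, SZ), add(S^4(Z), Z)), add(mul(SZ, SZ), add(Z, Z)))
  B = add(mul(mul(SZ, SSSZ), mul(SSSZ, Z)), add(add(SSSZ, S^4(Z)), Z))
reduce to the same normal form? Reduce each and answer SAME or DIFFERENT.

Term A:
  start: add(add(mul(SSZ, SZ), add(S^4(Z), Z)), add(mul(SZ, SZ), add(Z, Z)))
  step 1: add(add(add(SZ, mul(SZ, SZ)), add(S^4(Z), Z)), add(mul(SZ, SZ), add(Z, Z)))
  step 2: add(add(S(add(Z, mul(SZ, SZ))), add(S^4(Z), Z)), add(mul(SZ, SZ), add(Z, Z)))
  step 3: add(S(add(add(Z, mul(SZ, SZ)), add(S^4(Z), Z))), add(mul(SZ, SZ), add(Z, Z)))
  step 4: S(add(add(add(Z, mul(SZ, SZ)), add(S^4(Z), Z)), add(mul(SZ, SZ), add(Z, Z))))
  step 5: S(add(add(mul(SZ, SZ), add(S^4(Z), Z)), add(mul(SZ, SZ), add(Z, Z))))
  step 6: S(add(add(add(SZ, mul(Z, SZ)), add(S^4(Z), Z)), add(mul(SZ, SZ), add(Z, Z))))
  step 7: S(add(add(S(add(Z, mul(Z, SZ))), add(S^4(Z), Z)), add(mul(SZ, SZ), add(Z, Z))))
  step 8: S(add(S(add(add(Z, mul(Z, SZ)), add(S^4(Z), Z))), add(mul(SZ, SZ), add(Z, Z))))
  step 9: S(S(add(add(add(Z, mul(Z, SZ)), add(S^4(Z), Z)), add(mul(SZ, SZ), add(Z, Z)))))
  step 10: S(S(add(add(mul(Z, SZ), add(S^4(Z), Z)), add(mul(SZ, SZ), add(Z, Z)))))
  step 11: S(S(add(add(Z, add(S^4(Z), Z)), add(mul(SZ, SZ), add(Z, Z)))))
  step 12: S(S(add(add(S^4(Z), Z), add(mul(SZ, SZ), add(Z, Z)))))
  step 13: S(S(add(S(add(SSSZ, Z)), add(mul(SZ, SZ), add(Z, Z)))))
  step 14: S(S(S(add(add(SSSZ, Z), add(mul(SZ, SZ), add(Z, Z))))))
  step 15: S(S(S(add(S(add(SSZ, Z)), add(mul(SZ, SZ), add(Z, Z))))))
  step 16: S(S(S(S(add(add(SSZ, Z), add(mul(SZ, SZ), add(Z, Z)))))))
  step 17: S(S(S(S(add(S(add(SZ, Z)), add(mul(SZ, SZ), add(Z, Z)))))))
  step 18: S(S(S(S(S(add(add(SZ, Z), add(mul(SZ, SZ), add(Z, Z))))))))
  step 19: S(S(S(S(S(add(S(add(Z, Z)), add(mul(SZ, SZ), add(Z, Z))))))))
  step 20: S(S(S(S(S(S(add(add(Z, Z), add(mul(SZ, SZ), add(Z, Z)))))))))
  step 21: S(S(S(S(S(S(add(Z, add(mul(SZ, SZ), add(Z, Z)))))))))
  step 22: S(S(S(S(S(S(add(mul(SZ, SZ), add(Z, Z))))))))
  step 23: S(S(S(S(S(S(add(add(SZ, mul(Z, SZ)), add(Z, Z))))))))
  step 24: S(S(S(S(S(S(add(S(add(Z, mul(Z, SZ))), add(Z, Z))))))))
  step 25: S(S(S(S(S(S(S(add(add(Z, mul(Z, SZ)), add(Z, Z)))))))))
  step 26: S(S(S(S(S(S(S(add(mul(Z, SZ), add(Z, Z)))))))))
  step 27: S(S(S(S(S(S(S(add(Z, add(Z, Z)))))))))
  step 28: S(S(S(S(S(S(S(add(Z, Z))))))))
  step 29: S^7(Z)

Term B:
  start: add(mul(mul(SZ, SSSZ), mul(SSSZ, Z)), add(add(SSSZ, S^4(Z)), Z))
  step 1: add(mul(add(SSSZ, mul(Z, SSSZ)), mul(SSSZ, Z)), add(add(SSSZ, S^4(Z)), Z))
  step 2: add(mul(S(add(SSZ, mul(Z, SSSZ))), mul(SSSZ, Z)), add(add(SSSZ, S^4(Z)), Z))
  step 3: add(add(mul(SSSZ, Z), mul(add(SSZ, mul(Z, SSSZ)), mul(SSSZ, Z))), add(add(SSSZ, S^4(Z)), Z))
  step 4: add(add(add(Z, mul(SSZ, Z)), mul(add(SSZ, mul(Z, SSSZ)), mul(SSSZ, Z))), add(add(SSSZ, S^4(Z)), Z))
  step 5: add(add(mul(SSZ, Z), mul(add(SSZ, mul(Z, SSSZ)), mul(SSSZ, Z))), add(add(SSSZ, S^4(Z)), Z))
  step 6: add(add(add(Z, mul(SZ, Z)), mul(add(SSZ, mul(Z, SSSZ)), mul(SSSZ, Z))), add(add(SSSZ, S^4(Z)), Z))
  step 7: add(add(mul(SZ, Z), mul(add(SSZ, mul(Z, SSSZ)), mul(SSSZ, Z))), add(add(SSSZ, S^4(Z)), Z))
  step 8: add(add(add(Z, mul(Z, Z)), mul(add(SSZ, mul(Z, SSSZ)), mul(SSSZ, Z))), add(add(SSSZ, S^4(Z)), Z))
  step 9: add(add(mul(Z, Z), mul(add(SSZ, mul(Z, SSSZ)), mul(SSSZ, Z))), add(add(SSSZ, S^4(Z)), Z))
  step 10: add(add(Z, mul(add(SSZ, mul(Z, SSSZ)), mul(SSSZ, Z))), add(add(SSSZ, S^4(Z)), Z))
  step 11: add(mul(add(SSZ, mul(Z, SSSZ)), mul(SSSZ, Z)), add(add(SSSZ, S^4(Z)), Z))
  step 12: add(mul(S(add(SZ, mul(Z, SSSZ))), mul(SSSZ, Z)), add(add(SSSZ, S^4(Z)), Z))
  step 13: add(add(mul(SSSZ, Z), mul(add(SZ, mul(Z, SSSZ)), mul(SSSZ, Z))), add(add(SSSZ, S^4(Z)), Z))
  step 14: add(add(add(Z, mul(SSZ, Z)), mul(add(SZ, mul(Z, SSSZ)), mul(SSSZ, Z))), add(add(SSSZ, S^4(Z)), Z))
  step 15: add(add(mul(SSZ, Z), mul(add(SZ, mul(Z, SSSZ)), mul(SSSZ, Z))), add(add(SSSZ, S^4(Z)), Z))
  step 16: add(add(add(Z, mul(SZ, Z)), mul(add(SZ, mul(Z, SSSZ)), mul(SSSZ, Z))), add(add(SSSZ, S^4(Z)), Z))
  step 17: add(add(mul(SZ, Z), mul(add(SZ, mul(Z, SSSZ)), mul(SSSZ, Z))), add(add(SSSZ, S^4(Z)), Z))
  step 18: add(add(add(Z, mul(Z, Z)), mul(add(SZ, mul(Z, SSSZ)), mul(SSSZ, Z))), add(add(SSSZ, S^4(Z)), Z))
  step 19: add(add(mul(Z, Z), mul(add(SZ, mul(Z, SSSZ)), mul(SSSZ, Z))), add(add(SSSZ, S^4(Z)), Z))
  step 20: add(add(Z, mul(add(SZ, mul(Z, SSSZ)), mul(SSSZ, Z))), add(add(SSSZ, S^4(Z)), Z))
  step 21: add(mul(add(SZ, mul(Z, SSSZ)), mul(SSSZ, Z)), add(add(SSSZ, S^4(Z)), Z))
  step 22: add(mul(S(add(Z, mul(Z, SSSZ))), mul(SSSZ, Z)), add(add(SSSZ, S^4(Z)), Z))
  step 23: add(add(mul(SSSZ, Z), mul(add(Z, mul(Z, SSSZ)), mul(SSSZ, Z))), add(add(SSSZ, S^4(Z)), Z))
  step 24: add(add(add(Z, mul(SSZ, Z)), mul(add(Z, mul(Z, SSSZ)), mul(SSSZ, Z))), add(add(SSSZ, S^4(Z)), Z))
  step 25: add(add(mul(SSZ, Z), mul(add(Z, mul(Z, SSSZ)), mul(SSSZ, Z))), add(add(SSSZ, S^4(Z)), Z))
  step 26: add(add(add(Z, mul(SZ, Z)), mul(add(Z, mul(Z, SSSZ)), mul(SSSZ, Z))), add(add(SSSZ, S^4(Z)), Z))
  step 27: add(add(mul(SZ, Z), mul(add(Z, mul(Z, SSSZ)), mul(SSSZ, Z))), add(add(SSSZ, S^4(Z)), Z))
  step 28: add(add(add(Z, mul(Z, Z)), mul(add(Z, mul(Z, SSSZ)), mul(SSSZ, Z))), add(add(SSSZ, S^4(Z)), Z))
  step 29: add(add(mul(Z, Z), mul(add(Z, mul(Z, SSSZ)), mul(SSSZ, Z))), add(add(SSSZ, S^4(Z)), Z))
  step 30: add(add(Z, mul(add(Z, mul(Z, SSSZ)), mul(SSSZ, Z))), add(add(SSSZ, S^4(Z)), Z))
  step 31: add(mul(add(Z, mul(Z, SSSZ)), mul(SSSZ, Z)), add(add(SSSZ, S^4(Z)), Z))
  step 32: add(mul(mul(Z, SSSZ), mul(SSSZ, Z)), add(add(SSSZ, S^4(Z)), Z))
  step 33: add(mul(Z, mul(SSSZ, Z)), add(add(SSSZ, S^4(Z)), Z))
  step 34: add(Z, add(add(SSSZ, S^4(Z)), Z))
  step 35: add(add(SSSZ, S^4(Z)), Z)
  step 36: add(S(add(SSZ, S^4(Z))), Z)
  step 37: S(add(add(SSZ, S^4(Z)), Z))
  step 38: S(add(S(add(SZ, S^4(Z))), Z))
  step 39: S(S(add(add(SZ, S^4(Z)), Z)))
  step 40: S(S(add(S(add(Z, S^4(Z))), Z)))
  step 41: S(S(S(add(add(Z, S^4(Z)), Z))))
  step 42: S(S(S(add(S^4(Z), Z))))
  step 43: S(S(S(S(add(SSSZ, Z)))))
  step 44: S(S(S(S(S(add(SSZ, Z))))))
  step 45: S(S(S(S(S(S(add(SZ, Z)))))))
  step 46: S(S(S(S(S(S(S(add(Z, Z))))))))
  step 47: S^7(Z)

Answer: SAME — A ⇓ S^7(Z), B ⇓ S^7(Z)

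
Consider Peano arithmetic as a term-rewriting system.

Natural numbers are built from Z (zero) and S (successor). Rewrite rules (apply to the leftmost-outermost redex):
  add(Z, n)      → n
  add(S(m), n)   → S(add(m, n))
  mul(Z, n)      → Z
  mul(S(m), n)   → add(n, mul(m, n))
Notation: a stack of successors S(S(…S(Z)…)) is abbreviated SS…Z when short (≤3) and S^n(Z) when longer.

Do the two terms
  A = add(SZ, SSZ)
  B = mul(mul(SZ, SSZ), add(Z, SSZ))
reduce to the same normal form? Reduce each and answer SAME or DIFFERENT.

Term A:
  start: add(SZ, SSZ)
  [1] S(add(Z, SSZ))
  [2] SSSZ

Term B:
  start: mul(mul(SZ, SSZ), add(Z, SSZ))
  [1] mul(add(SSZ, mul(Z, SSZ)), add(Z, SSZ))
  [2] mul(S(add(SZ, mul(Z, SSZ))), add(Z, SSZ))
  [3] add(add(Z, SSZ), mul(add(SZ, mul(Z, SSZ)), add(Z, SSZ)))
  [4] add(SSZ, mul(add(SZ, mul(Z, SSZ)), add(Z, SSZ)))
  [5] S(add(SZ, mul(add(SZ, mul(Z, SSZ)), add(Z, SSZ))))
  [6] S(S(add(Z, mul(add(SZ, mul(Z, SSZ)), add(Z, SSZ)))))
  [7] S(S(mul(add(SZ, mul(Z, SSZ)), add(Z, SSZ))))
  [8] S(S(mul(S(add(Z, mul(Z, SSZ))), add(Z, SSZ))))
  [9] S(S(add(add(Z, SSZ), mul(add(Z, mul(Z, SSZ)), add(Z, SSZ)))))
  [10] S(S(add(SSZ, mul(add(Z, mul(Z, SSZ)), add(Z, SSZ)))))
  [11] S(S(S(add(SZ, mul(add(Z, mul(Z, SSZ)), add(Z, SSZ))))))
  [12] S(S(S(S(add(Z, mul(add(Z, mul(Z, SSZ)), add(Z, SSZ)))))))
  [13] S(S(S(S(mul(add(Z, mul(Z, SSZ)), add(Z, SSZ))))))
  [14] S(S(S(S(mul(mul(Z, SSZ), add(Z, SSZ))))))
  [15] S(S(S(S(mul(Z, add(Z, SSZ))))))
  [16] S^4(Z)

Answer: DIFFERENT — A ⇓ SSSZ, B ⇓ S^4(Z)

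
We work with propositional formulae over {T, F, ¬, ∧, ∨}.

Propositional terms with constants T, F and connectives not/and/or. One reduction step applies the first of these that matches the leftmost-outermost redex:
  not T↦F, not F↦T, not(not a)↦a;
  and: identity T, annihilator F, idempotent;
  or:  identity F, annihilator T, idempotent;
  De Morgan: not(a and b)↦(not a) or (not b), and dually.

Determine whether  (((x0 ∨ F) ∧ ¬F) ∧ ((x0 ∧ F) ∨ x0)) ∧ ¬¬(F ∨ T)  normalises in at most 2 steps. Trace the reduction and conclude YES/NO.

Answer: NO — after 2 steps the term is ((x0 ∧ T) ∧ ((x0 ∧ F) ∨ x0)) ∧ ¬¬(F ∨ T), not yet normal

Derivation:
  start: (((x0 ∨ F) ∧ ¬F) ∧ ((x0 ∧ F) ∨ x0)) ∧ ¬¬(F ∨ T)
  [1] ((x0 ∧ ¬F) ∧ ((x0 ∧ F) ∨ x0)) ∧ ¬¬(F ∨ T)
  [2] ((x0 ∧ T) ∧ ((x0 ∧ F) ∨ x0)) ∧ ¬¬(F ∨ T)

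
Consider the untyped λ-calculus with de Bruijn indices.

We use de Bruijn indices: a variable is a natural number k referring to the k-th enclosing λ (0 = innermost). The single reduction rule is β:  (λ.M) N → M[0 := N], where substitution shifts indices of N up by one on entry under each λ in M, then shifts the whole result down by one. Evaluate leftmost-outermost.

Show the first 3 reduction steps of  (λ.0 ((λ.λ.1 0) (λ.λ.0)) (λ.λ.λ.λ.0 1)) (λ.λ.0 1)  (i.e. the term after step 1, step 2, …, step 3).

  start: (λ.0 ((λ.λ.1 0) (λ.λ.0)) (λ.λ.λ.λ.0 1)) (λ.λ.0 1)
  →1  (λ.λ.0 1) ((λ.λ.1 0) (λ.λ.0)) (λ.λ.λ.λ.0 1)
  →2  (λ.0 ((λ.λ.1 0) (λ.λ.0))) (λ.λ.λ.λ.0 1)
  →3  (λ.λ.λ.λ.0 1) ((λ.λ.1 0) (λ.λ.0))

Answer: after 3 steps: (λ.λ.λ.λ.0 1) ((λ.λ.1 0) (λ.λ.0))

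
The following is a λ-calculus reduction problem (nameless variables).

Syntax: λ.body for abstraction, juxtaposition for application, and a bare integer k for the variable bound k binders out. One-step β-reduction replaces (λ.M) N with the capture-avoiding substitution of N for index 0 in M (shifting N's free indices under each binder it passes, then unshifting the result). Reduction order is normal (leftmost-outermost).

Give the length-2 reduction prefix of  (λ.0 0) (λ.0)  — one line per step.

  start: (λ.0 0) (λ.0)
  step 1: (λ.0) (λ.0)
  step 2: λ.0

Answer: after 2 steps: λ.0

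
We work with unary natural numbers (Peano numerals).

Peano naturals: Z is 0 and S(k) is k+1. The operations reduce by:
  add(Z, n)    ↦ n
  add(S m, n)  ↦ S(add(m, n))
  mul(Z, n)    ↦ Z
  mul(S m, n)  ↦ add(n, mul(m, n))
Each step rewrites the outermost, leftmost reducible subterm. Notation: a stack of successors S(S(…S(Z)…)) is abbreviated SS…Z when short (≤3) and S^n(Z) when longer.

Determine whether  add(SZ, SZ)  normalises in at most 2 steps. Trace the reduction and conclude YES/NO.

  start: add(SZ, SZ)
  [1] S(add(Z, SZ))
  [2] SSZ

Answer: YES — reaches normal form SSZ in 2 ≤ 2 steps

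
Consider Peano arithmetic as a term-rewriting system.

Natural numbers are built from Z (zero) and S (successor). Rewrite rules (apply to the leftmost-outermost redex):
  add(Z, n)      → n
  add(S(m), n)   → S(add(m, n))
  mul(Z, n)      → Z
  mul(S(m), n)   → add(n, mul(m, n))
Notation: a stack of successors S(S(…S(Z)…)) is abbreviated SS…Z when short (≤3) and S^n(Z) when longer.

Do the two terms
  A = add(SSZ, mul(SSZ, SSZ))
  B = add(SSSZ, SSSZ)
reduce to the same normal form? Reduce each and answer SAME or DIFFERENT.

Answer: SAME — A ⇓ S^6(Z), B ⇓ S^6(Z)

Working:
Term A:
  start: add(SSZ, mul(SSZ, SSZ))
  [1] S(add(SZ, mul(SSZ, SSZ)))
  [2] S(S(add(Z, mul(SSZ, SSZ))))
  [3] S(S(mul(SSZ, SSZ)))
  [4] S(S(add(SSZ, mul(SZ, SSZ))))
  [5] S(S(S(add(SZ, mul(SZ, SSZ)))))
  [6] S(S(S(S(add(Z, mul(SZ, SSZ))))))
  [7] S(S(S(S(mul(SZ, SSZ)))))
  [8] S(S(S(S(add(SSZ, mul(Z, SSZ))))))
  [9] S(S(S(S(S(add(SZ, mul(Z, SSZ)))))))
  [10] S(S(S(S(S(S(add(Z, mul(Z, SSZ))))))))
  [11] S(S(S(S(S(S(mul(Z, SSZ)))))))
  [12] S^6(Z)

Term B:
  start: add(SSSZ, SSSZ)
  [1] S(add(SSZ, SSSZ))
  [2] S(S(add(SZ, SSSZ)))
  [3] S(S(S(add(Z, SSSZ))))
  [4] S^6(Z)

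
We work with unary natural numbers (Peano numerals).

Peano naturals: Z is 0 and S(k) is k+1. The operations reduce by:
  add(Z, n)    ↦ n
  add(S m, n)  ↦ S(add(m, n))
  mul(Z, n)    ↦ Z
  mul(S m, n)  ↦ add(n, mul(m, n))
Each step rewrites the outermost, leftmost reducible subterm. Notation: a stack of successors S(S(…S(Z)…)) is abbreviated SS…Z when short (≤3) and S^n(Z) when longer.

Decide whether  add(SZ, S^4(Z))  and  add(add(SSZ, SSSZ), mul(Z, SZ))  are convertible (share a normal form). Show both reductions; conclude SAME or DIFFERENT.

Answer: SAME — A ⇓ S^5(Z), B ⇓ S^5(Z)

Working:
Term A:
  start: add(SZ, S^4(Z))
  →1  S(add(Z, S^4(Z)))
  →2  S^5(Z)

Term B:
  start: add(add(SSZ, SSSZ), mul(Z, SZ))
  →1  add(S(add(SZ, SSSZ)), mul(Z, SZ))
  →2  S(add(add(SZ, SSSZ), mul(Z, SZ)))
  →3  S(add(S(add(Z, SSSZ)), mul(Z, SZ)))
  →4  S(S(add(add(Z, SSSZ), mul(Z, SZ))))
  →5  S(S(add(SSSZ, mul(Z, SZ))))
  →6  S(S(S(add(SSZ, mul(Z, SZ)))))
  →7  S(S(S(S(add(SZ, mul(Z, SZ))))))
  →8  S(S(S(S(S(add(Z, mul(Z, SZ)))))))
  →9  S(S(S(S(S(mul(Z, SZ))))))
  →10  S^5(Z)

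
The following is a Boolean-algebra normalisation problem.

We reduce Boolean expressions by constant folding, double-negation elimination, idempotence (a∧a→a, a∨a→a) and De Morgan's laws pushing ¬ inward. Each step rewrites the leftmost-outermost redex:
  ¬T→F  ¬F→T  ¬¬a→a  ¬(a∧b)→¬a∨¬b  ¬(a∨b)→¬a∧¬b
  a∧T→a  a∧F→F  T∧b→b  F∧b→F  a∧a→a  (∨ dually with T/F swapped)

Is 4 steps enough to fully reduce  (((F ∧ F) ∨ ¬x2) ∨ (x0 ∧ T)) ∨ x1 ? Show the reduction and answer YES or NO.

  start: (((F ∧ F) ∨ ¬x2) ∨ (x0 ∧ T)) ∨ x1
  step 1: ((F ∨ ¬x2) ∨ (x0 ∧ T)) ∨ x1
  step 2: (¬x2 ∨ (x0 ∧ T)) ∨ x1
  step 3: (¬x2 ∨ x0) ∨ x1

Answer: YES — reaches normal form (¬x2 ∨ x0) ∨ x1 in 3 ≤ 4 steps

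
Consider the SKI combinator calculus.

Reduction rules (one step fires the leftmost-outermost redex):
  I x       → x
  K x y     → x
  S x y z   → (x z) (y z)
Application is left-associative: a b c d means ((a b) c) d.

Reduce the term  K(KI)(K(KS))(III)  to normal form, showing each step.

  start: K(KI)(K(KS))(III)
  [1] KI(III)
  [2] I

Answer: normal form = I  (in 2 steps)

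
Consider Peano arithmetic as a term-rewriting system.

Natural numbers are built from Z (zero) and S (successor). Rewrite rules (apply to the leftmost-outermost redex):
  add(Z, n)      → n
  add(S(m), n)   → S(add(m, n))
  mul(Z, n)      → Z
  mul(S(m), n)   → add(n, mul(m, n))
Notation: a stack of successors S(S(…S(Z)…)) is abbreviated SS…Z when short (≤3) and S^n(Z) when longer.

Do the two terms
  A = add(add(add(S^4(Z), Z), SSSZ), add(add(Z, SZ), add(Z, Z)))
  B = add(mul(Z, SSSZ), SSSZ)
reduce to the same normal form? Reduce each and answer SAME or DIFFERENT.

Term A:
  start: add(add(add(S^4(Z), Z), SSSZ), add(add(Z, SZ), add(Z, Z)))
  [1] add(add(S(add(SSSZ, Z)), SSSZ), add(add(Z, SZ), add(Z, Z)))
  [2] add(S(add(add(SSSZ, Z), SSSZ)), add(add(Z, SZ), add(Z, Z)))
  [3] S(add(add(add(SSSZ, Z), SSSZ), add(add(Z, SZ), add(Z, Z))))
  [4] S(add(add(S(add(SSZ, Z)), SSSZ), add(add(Z, SZ), add(Z, Z))))
  [5] S(add(S(add(add(SSZ, Z), SSSZ)), add(add(Z, SZ), add(Z, Z))))
  [6] S(S(add(add(add(SSZ, Z), SSSZ), add(add(Z, SZ), add(Z, Z)))))
  [7] S(S(add(add(S(add(SZ, Z)), SSSZ), add(add(Z, SZ), add(Z, Z)))))
  [8] S(S(add(S(add(add(SZ, Z), SSSZ)), add(add(Z, SZ), add(Z, Z)))))
  [9] S(S(S(add(add(add(SZ, Z), SSSZ), add(add(Z, SZ), add(Z, Z))))))
  [10] S(S(S(add(add(S(add(Z, Z)), SSSZ), add(add(Z, SZ), add(Z, Z))))))
  [11] S(S(S(add(S(add(add(Z, Z), SSSZ)), add(add(Z, SZ), add(Z, Z))))))
  [12] S(S(S(S(add(add(add(Z, Z), SSSZ), add(add(Z, SZ), add(Z, Z)))))))
  [13] S(S(S(S(add(add(Z, SSSZ), add(add(Z, SZ), add(Z, Z)))))))
  [14] S(S(S(S(add(SSSZ, add(add(Z, SZ), add(Z, Z)))))))
  [15] S(S(S(S(S(add(SSZ, add(add(Z, SZ), add(Z, Z))))))))
  [16] S(S(S(S(S(S(add(SZ, add(add(Z, SZ), add(Z, Z)))))))))
  [17] S(S(S(S(S(S(S(add(Z, add(add(Z, SZ), add(Z, Z))))))))))
  [18] S(S(S(S(S(S(S(add(add(Z, SZ), add(Z, Z)))))))))
  [19] S(S(S(S(S(S(S(add(SZ, add(Z, Z)))))))))
  [20] S(S(S(S(S(S(S(S(add(Z, add(Z, Z))))))))))
  [21] S(S(S(S(S(S(S(S(add(Z, Z)))))))))
  [22] S^8(Z)

Term B:
  start: add(mul(Z, SSSZ), SSSZ)
  [1] add(Z, SSSZ)
  [2] SSSZ

Answer: DIFFERENT — A ⇓ S^8(Z), B ⇓ SSSZ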